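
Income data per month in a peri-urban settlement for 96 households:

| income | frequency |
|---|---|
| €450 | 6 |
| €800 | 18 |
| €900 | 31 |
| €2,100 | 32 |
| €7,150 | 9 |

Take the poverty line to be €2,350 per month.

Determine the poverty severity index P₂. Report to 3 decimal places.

0.249

Poor units: 6×€450, 18×€800, 31×€900, 32×€2,100 (q = 87 of N = 96).
Gap ratios (z−y)/z: (2350−450)/2350 = 0.8085 (×6); (2350−800)/2350 = 0.6596 (×18); (2350−900)/2350 = 0.6170 (×31); (2350−2100)/2350 = 0.1064 (×32).
Squared: 0.6537 (×6); 0.4350 (×18); 0.3807 (×31); 0.0113 (×32).
Sum = 23.917157; P₂ = 23.917157 / 96 = 0.249.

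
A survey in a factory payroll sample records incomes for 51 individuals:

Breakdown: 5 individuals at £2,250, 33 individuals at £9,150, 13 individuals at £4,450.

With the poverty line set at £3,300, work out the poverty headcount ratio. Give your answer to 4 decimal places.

0.0980

5 of the 51 individuals have income below £3,300.
H = 5/51 = 0.0980.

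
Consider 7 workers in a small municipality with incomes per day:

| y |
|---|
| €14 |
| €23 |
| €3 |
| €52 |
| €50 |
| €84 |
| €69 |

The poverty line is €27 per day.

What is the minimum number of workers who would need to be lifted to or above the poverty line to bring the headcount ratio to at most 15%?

2

Currently q = 3 of N = 7 are below the line (H = 0.429).
A headcount ratio of at most 15% allows at most ⌊0.15 × 7⌋ = 1 poor workers.
So at least 3 − 1 = 2 must be lifted.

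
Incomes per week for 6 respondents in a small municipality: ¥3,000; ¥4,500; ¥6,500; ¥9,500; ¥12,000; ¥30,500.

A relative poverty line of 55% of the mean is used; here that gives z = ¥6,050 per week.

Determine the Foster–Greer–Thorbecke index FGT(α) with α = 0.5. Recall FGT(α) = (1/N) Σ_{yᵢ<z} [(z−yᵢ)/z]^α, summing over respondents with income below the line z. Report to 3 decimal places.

0.203

Poor units: ¥3,000, ¥4,500 (q = 2 of N = 6).
Normalized shortfalls: (6050−3000)/6050 = 0.5041; (6050−4500)/6050 = 0.2562.
Raised to α = 0.5: 0.71002; 0.50616.
Sum = 1.216183; FGT(0.5) = 1.216183 / 6 = 0.203.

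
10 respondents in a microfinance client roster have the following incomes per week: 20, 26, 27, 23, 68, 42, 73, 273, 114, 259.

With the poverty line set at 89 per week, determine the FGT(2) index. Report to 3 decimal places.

0.250

Poor units: 20, 23, 26, 27, 42, 68, 73 (q = 7 of N = 10).
Gap ratios (z−y)/z: (89−20)/89 = 0.7753; (89−23)/89 = 0.7416; (89−26)/89 = 0.7079; (89−27)/89 = 0.6966; (89−42)/89 = 0.5281; (89−68)/89 = 0.2360; (89−73)/89 = 0.1798.
Squared: 0.6011; 0.5499; 0.5011; 0.4853; 0.2789; 0.0557; 0.0323.
Sum = 2.504229; P₂ = 2.504229 / 10 = 0.250.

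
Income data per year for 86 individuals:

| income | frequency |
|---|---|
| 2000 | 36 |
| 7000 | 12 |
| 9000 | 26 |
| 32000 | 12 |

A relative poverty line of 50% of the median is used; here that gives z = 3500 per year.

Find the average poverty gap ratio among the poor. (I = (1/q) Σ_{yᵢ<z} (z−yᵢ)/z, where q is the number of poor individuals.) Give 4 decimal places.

0.4286

Below the line: 36×2000 (q = 36 of N = 86).
Relative gaps: 0.4286 (×36); sum = 15.428571.
The income-gap ratio divides by q (the poor only): 15.428571 / 36 = 0.4286.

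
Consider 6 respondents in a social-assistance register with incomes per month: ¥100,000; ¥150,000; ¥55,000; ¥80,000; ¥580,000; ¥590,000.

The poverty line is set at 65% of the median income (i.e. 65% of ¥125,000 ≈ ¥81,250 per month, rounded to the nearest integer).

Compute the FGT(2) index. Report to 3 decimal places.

Poor units: ¥55,000, ¥80,000 (q = 2 of N = 6).
Relative gaps: (81250−55000)/81250 = 0.3231; (81250−80000)/81250 = 0.0154.
Squared: 0.1044; 0.0002.
Sum = 0.104615; P₂ = 0.104615 / 6 = 0.017.

0.017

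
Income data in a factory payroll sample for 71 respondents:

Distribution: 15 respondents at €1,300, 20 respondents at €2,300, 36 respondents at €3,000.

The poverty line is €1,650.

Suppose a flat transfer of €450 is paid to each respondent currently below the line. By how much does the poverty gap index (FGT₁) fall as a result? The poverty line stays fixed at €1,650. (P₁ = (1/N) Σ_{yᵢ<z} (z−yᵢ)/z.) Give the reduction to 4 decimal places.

Before: below the line — 15×€1,300; poverty gap index (FGT₁) = 0.044814.
After the €450 transfer: below the line — none; poverty gap index (FGT₁) = 0.000000.
Reduction = 0.044814 − 0.000000 = 0.0448.

0.0448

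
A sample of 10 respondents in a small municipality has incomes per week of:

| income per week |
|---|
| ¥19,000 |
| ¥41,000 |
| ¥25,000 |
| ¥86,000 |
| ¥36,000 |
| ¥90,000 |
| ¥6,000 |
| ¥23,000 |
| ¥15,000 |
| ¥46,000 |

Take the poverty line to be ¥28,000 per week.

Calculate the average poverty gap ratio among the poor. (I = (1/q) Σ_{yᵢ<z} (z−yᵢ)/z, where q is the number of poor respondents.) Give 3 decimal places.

0.371

Poor units: ¥6,000, ¥15,000, ¥19,000, ¥23,000, ¥25,000 (q = 5 of N = 10).
Shortfall ratios (z−y)/z: 0.7857, 0.4643, 0.3214, 0.1786, 0.1071; sum = 1.857143.
I averages over the q = 5 poor units only: 1.857143 / 5 = 0.371.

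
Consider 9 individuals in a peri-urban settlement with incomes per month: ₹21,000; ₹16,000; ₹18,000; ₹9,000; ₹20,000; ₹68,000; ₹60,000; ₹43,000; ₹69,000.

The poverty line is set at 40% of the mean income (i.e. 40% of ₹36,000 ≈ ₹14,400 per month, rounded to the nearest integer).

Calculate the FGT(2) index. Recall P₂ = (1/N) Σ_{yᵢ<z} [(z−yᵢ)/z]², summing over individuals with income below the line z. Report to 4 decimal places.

0.0156

Below the line: ₹9,000 (q = 1 of N = 9).
Gap ratios (z−y)/z: (14400−9000)/14400 = 0.3750.
Squared: 0.1406.
Sum = 0.140625; P₂ = 0.140625 / 9 = 0.0156.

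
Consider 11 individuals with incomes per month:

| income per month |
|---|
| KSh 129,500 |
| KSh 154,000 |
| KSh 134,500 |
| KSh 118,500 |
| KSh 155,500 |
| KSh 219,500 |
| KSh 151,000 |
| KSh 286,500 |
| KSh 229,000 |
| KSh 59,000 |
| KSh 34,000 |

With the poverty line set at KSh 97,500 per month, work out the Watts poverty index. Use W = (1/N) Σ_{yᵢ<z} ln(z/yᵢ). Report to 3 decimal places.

0.141

Below the line: KSh 34,000, KSh 59,000 (q = 2 of N = 11).
Log gaps: ln(97500/34000) = 1.0535; ln(97500/59000) = 0.5023.
W = 1.555807 / 11 = 0.141.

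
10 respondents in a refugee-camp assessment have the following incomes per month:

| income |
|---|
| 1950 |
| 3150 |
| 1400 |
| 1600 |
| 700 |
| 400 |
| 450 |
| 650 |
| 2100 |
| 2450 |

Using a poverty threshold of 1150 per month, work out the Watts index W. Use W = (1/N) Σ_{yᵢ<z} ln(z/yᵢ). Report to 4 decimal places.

0.3061

Incomes under z: 400, 450, 650, 700 (q = 4 of N = 10).
ln(z/y) terms: ln(1150/400) = 1.0561; ln(1150/450) = 0.9383; ln(1150/650) = 0.5705; ln(1150/700) = 0.4964.
W = 3.061304 / 10 = 0.3061.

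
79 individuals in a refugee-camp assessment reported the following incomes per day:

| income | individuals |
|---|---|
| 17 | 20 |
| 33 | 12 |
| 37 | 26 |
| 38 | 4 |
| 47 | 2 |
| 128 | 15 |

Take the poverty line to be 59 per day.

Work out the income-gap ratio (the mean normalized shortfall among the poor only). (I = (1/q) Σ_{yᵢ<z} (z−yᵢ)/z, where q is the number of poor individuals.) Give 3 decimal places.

0.485

Poor units: 20×17, 12×33, 26×37, 4×38, 2×47 (q = 64 of N = 79).
Relative gaps: 0.7119 (×20), 0.4407 (×12), 0.3729 (×26), 0.3559 (×4), 0.2034 (×2); sum = 31.050847.
The income-gap ratio divides by q (the poor only): 31.050847 / 64 = 0.485.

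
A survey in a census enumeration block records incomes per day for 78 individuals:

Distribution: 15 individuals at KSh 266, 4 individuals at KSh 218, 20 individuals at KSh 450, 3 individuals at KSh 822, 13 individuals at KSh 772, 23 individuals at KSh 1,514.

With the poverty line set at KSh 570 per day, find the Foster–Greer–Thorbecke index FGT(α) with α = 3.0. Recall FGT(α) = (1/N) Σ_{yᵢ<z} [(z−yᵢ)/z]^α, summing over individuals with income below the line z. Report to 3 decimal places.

0.044

Poor units: 4×KSh 218, 15×KSh 266, 20×KSh 450 (q = 39 of N = 78).
Shortfall ratios: (570−218)/570 = 0.6175 (×4); (570−266)/570 = 0.5333 (×15); (570−450)/570 = 0.2105 (×20).
Raised to α = 3.0: 0.23551 (×4); 0.15170 (×15); 0.00933 (×20).
Sum = 3.404199; FGT(3.0) = 3.404199 / 78 = 0.044.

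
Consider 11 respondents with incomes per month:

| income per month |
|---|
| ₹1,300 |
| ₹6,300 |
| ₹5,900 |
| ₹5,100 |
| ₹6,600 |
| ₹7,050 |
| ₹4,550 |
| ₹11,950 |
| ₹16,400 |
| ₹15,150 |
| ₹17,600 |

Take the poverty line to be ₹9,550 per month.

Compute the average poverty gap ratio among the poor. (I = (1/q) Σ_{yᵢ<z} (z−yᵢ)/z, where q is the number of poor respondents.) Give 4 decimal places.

Incomes under z: ₹1,300, ₹4,550, ₹5,100, ₹5,900, ₹6,300, ₹6,600, ₹7,050 (q = 7 of N = 11).
Relative gaps: 0.8639, 0.5236, 0.4660, 0.3822, 0.3403, 0.3089, 0.2618; sum = 3.146597.
The income-gap ratio divides by q (the poor only): 3.146597 / 7 = 0.4495.

0.4495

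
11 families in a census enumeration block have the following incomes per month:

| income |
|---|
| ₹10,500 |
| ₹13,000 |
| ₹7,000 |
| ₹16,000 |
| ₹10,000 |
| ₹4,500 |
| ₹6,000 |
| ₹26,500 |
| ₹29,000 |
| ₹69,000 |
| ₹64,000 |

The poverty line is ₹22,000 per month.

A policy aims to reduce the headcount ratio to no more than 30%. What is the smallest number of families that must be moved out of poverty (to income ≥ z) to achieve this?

4

Currently q = 7 of N = 11 are below the line (H = 0.636).
A headcount ratio of at most 30% allows at most ⌊0.30 × 11⌋ = 3 poor families.
So at least 7 − 3 = 4 must be lifted.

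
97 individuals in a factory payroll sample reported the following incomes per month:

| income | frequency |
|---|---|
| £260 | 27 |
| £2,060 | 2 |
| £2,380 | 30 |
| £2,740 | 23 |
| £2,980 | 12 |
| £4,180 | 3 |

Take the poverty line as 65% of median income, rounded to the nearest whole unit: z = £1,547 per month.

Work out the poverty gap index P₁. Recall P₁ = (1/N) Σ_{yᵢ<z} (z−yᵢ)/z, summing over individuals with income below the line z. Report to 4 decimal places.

Below the line: 27×£260 (q = 27 of N = 97).
Relative gaps: (1547−260)/1547 = 0.8319 (×27).
Sum of shortfalls = 22.462185; P₁ averages over all N: 22.462185 / 97 = 0.2316.

0.2316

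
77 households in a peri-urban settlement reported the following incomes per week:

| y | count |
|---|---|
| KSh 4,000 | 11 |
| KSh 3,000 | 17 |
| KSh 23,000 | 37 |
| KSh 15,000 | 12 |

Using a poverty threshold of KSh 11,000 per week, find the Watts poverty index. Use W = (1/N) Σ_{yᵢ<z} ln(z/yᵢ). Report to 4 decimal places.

Incomes under z: 17×KSh 3,000, 11×KSh 4,000 (q = 28 of N = 77).
ln(z/y) terms: ln(11000/3000) = 1.2993 (×17); ln(11000/4000) = 1.0116 (×11).
W = 33.215421 / 77 = 0.4314.

0.4314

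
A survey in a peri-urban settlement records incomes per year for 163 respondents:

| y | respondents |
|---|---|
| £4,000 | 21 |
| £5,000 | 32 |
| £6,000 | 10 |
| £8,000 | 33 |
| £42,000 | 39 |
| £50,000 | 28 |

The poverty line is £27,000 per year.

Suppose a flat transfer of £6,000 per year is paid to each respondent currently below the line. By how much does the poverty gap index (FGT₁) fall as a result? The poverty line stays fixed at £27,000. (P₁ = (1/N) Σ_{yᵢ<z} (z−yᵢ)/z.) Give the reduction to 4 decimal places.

0.1309

Before: below the line — 21×£4,000, 32×£5,000, 10×£6,000, 33×£8,000; poverty gap index (FGT₁) = 0.459895.
After the £6,000 transfer: below the line — 21×£10,000, 32×£11,000, 10×£12,000, 33×£14,000; poverty gap index (FGT₁) = 0.329016.
Reduction = 0.459895 − 0.329016 = 0.1309.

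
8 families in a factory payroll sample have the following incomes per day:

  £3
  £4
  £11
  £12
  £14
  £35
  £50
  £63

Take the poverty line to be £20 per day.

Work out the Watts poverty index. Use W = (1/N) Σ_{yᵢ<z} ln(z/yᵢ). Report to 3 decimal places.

0.621

Poor units: £3, £4, £11, £12, £14 (q = 5 of N = 8).
Log shortfalls: ln(20/3) = 1.8971; ln(20/4) = 1.6094; ln(20/11) = 0.5978; ln(20/12) = 0.5108; ln(20/14) = 0.3567.
W = 4.971895 / 8 = 0.621.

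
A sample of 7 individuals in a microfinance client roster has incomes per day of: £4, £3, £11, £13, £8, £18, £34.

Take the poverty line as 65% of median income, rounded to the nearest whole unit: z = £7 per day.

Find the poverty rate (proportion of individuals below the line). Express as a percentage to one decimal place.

28.6%

2 of the 7 individuals have income below £7.
H = 2/7 = 28.6%.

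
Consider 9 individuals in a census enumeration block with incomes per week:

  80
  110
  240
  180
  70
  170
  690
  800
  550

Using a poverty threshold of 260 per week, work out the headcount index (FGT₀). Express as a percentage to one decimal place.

6 of the 9 individuals have income below 260.
H = 6/9 = 66.7%.

66.7%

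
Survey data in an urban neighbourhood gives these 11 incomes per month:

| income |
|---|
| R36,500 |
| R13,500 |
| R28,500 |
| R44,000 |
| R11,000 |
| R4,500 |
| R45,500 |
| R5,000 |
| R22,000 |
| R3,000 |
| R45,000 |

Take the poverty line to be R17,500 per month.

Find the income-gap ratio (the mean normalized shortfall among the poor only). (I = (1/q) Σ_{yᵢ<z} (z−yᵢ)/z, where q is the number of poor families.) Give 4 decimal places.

0.5771

Incomes under z: R3,000, R4,500, R5,000, R11,000, R13,500 (q = 5 of N = 11).
Shortfall ratios (z−y)/z: 0.8286, 0.7429, 0.7143, 0.3714, 0.2286; sum = 2.885714.
The income-gap ratio divides by q (the poor only): 2.885714 / 5 = 0.5771.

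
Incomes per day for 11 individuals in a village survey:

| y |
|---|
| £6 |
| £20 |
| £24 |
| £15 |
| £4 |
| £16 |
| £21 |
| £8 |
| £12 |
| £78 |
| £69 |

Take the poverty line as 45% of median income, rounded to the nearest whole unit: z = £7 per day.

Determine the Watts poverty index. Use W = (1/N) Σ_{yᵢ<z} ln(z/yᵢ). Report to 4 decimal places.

0.0649

Poor units: £4, £6 (q = 2 of N = 11).
ln(z/y) terms: ln(7/4) = 0.5596; ln(7/6) = 0.1542.
W = 0.713766 / 11 = 0.0649.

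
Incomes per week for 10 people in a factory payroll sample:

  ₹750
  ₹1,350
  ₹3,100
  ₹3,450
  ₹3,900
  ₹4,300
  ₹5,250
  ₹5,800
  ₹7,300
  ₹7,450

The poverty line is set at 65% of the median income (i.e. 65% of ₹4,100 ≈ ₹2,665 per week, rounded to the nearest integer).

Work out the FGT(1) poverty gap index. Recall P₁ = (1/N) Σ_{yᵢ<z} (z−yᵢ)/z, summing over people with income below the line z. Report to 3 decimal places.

0.121

Below z: ₹750, ₹1,350 (q = 2 of N = 10).
Normalized shortfalls: (2665−750)/2665 = 0.7186; (2665−1350)/2665 = 0.4934.
Σ = 1.212008. Dividing by the full population N = 10 gives P₁ = 0.121.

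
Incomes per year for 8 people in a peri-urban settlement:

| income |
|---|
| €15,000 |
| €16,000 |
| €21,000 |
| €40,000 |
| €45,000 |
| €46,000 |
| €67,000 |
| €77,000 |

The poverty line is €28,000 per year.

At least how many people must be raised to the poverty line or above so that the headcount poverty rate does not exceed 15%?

2

Currently q = 3 of N = 8 are below the line (H = 0.375).
A headcount ratio of at most 15% allows at most ⌊0.15 × 8⌋ = 1 poor people.
So at least 3 − 1 = 2 must be lifted.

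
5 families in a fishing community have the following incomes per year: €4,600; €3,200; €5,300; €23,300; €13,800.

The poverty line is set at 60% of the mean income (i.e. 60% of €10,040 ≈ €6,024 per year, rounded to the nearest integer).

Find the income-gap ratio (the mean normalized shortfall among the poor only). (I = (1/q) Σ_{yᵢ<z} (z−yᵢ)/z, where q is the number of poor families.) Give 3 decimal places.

Below z: €3,200, €4,600, €5,300 (q = 3 of N = 5).
Relative gaps: 0.4688, 0.2364, 0.1202; sum = 0.825365.
I averages over the q = 3 poor units only: 0.825365 / 3 = 0.275.

0.275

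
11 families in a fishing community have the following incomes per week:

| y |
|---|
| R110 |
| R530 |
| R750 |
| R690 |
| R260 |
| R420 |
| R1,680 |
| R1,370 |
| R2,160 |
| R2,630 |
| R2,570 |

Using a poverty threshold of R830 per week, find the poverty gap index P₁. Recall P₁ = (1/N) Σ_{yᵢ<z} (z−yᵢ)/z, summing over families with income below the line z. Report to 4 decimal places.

0.2432

Below the line: R110, R260, R420, R530, R690, R750 (q = 6 of N = 11).
Gap ratios (z−y)/z: (830−110)/830 = 0.8675; (830−260)/830 = 0.6867; (830−420)/830 = 0.4940; (830−530)/830 = 0.3614; (830−690)/830 = 0.1687; (830−750)/830 = 0.0964.
Sum of shortfalls = 2.674699; P₁ averages over all N: 2.674699 / 11 = 0.2432.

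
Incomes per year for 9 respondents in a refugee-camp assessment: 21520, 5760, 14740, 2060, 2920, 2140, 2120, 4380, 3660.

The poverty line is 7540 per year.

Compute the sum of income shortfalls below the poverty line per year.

29740

Below z: 2060, 2120, 2140, 2920, 3660, 4380, 5760 (q = 7 of N = 9).
Individual gaps: 7540−2060 = 5480; 7540−2120 = 5420; 7540−2140 = 5400; 7540−2920 = 4620; 7540−3660 = 3880; 7540−4380 = 3160; 7540−5760 = 1780.
Aggregate gap = 29740.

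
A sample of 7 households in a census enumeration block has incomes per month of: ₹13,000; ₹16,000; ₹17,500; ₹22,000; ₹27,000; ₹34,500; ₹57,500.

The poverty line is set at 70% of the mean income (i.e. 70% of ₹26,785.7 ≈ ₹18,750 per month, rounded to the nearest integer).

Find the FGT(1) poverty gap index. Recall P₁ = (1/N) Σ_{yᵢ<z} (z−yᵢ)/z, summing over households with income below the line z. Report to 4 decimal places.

Incomes under z: ₹13,000, ₹16,000, ₹17,500 (q = 3 of N = 7).
Normalized shortfalls: (18750−13000)/18750 = 0.3067; (18750−16000)/18750 = 0.1467; (18750−17500)/18750 = 0.0667.
Σ = 0.520000. Dividing by the full population N = 7 gives P₁ = 0.0743.

0.0743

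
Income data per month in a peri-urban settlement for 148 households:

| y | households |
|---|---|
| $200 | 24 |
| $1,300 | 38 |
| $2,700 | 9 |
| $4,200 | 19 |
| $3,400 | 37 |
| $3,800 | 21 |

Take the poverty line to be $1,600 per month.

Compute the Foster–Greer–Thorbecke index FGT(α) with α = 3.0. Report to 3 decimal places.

0.110

Poor units: 24×$200, 38×$1,300 (q = 62 of N = 148).
Normalized shortfalls: (1600−200)/1600 = 0.8750 (×24); (1600−1300)/1600 = 0.1875 (×38).
Raised to α = 3.0: 0.66992 (×24); 0.00659 (×38).
Sum = 16.328613; FGT(3.0) = 16.328613 / 148 = 0.110.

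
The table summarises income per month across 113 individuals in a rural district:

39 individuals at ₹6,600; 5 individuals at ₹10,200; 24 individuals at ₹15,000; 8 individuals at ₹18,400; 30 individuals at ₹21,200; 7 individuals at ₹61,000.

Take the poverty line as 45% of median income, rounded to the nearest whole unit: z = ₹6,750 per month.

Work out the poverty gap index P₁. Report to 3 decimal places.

Below z: 39×₹6,600 (q = 39 of N = 113).
Shortfall ratios: (6750−6600)/6750 = 0.0222 (×39).
Sum of shortfalls = 0.866667; P₁ averages over all N: 0.866667 / 113 = 0.008.

0.008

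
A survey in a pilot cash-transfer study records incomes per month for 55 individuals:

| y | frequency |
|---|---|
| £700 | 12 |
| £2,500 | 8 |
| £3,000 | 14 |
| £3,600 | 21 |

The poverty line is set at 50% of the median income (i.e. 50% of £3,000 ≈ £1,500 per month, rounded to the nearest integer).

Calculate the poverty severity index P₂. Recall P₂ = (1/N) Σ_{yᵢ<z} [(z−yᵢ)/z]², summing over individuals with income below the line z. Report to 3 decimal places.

Incomes under z: 12×£700 (q = 12 of N = 55).
Relative gaps: (1500−700)/1500 = 0.5333 (×12).
Squared: 0.2844 (×12).
Sum = 3.413333; P₂ = 3.413333 / 55 = 0.062.

0.062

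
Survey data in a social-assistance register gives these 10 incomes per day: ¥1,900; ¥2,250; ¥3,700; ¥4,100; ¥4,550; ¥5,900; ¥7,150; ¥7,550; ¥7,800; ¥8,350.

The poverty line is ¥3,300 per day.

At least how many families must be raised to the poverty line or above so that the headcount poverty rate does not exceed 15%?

1

2 of the 10 families are poor, so H = 2/10 = 0.200.
A headcount ratio of at most 15% allows at most ⌊0.15 × 10⌋ = 1 poor families.
So at least 2 − 1 = 1 must be lifted.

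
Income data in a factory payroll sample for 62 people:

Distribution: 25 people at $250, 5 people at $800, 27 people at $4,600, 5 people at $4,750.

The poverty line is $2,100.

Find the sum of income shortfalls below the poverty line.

Below the line: 25×$250, 5×$800 (q = 30 of N = 62).
Individual gaps: 25×(2100−250) = 46250; 5×(2100−800) = 6500.
Aggregate gap = $52,750.

$52,750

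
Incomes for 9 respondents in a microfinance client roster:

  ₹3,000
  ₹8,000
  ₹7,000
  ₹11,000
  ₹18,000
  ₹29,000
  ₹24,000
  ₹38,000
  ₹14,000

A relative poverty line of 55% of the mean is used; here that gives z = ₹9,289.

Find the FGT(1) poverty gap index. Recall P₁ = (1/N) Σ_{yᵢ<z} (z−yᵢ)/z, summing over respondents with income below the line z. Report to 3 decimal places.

0.118

Below the line: ₹3,000, ₹7,000, ₹8,000 (q = 3 of N = 9).
Gap ratios (z−y)/z: (9289−3000)/9289 = 0.6770; (9289−7000)/9289 = 0.2464; (9289−8000)/9289 = 0.1388.
Σ = 1.062224. Dividing by the full population N = 9 gives P₁ = 0.118.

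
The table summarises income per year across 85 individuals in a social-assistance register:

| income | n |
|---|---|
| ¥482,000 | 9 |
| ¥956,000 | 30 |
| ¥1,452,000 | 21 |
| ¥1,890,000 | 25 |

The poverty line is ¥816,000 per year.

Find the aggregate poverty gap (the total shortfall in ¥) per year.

¥3,006,000

Below the line: 9×¥482,000 (q = 9 of N = 85).
Individual gaps: 9×(816000−482000) = 3006000.
Aggregate gap = ¥3,006,000.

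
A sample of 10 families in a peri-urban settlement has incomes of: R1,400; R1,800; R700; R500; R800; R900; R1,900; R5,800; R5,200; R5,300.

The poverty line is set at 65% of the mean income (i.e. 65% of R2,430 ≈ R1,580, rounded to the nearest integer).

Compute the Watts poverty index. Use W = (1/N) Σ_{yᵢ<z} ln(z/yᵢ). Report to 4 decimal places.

0.3329

Below the line: R500, R700, R800, R900, R1,400 (q = 5 of N = 10).
Log shortfalls: ln(1580/500) = 1.1506; ln(1580/700) = 0.8141; ln(1580/800) = 0.6806; ln(1580/900) = 0.5628; ln(1580/1400) = 0.1210.
W = 3.328978 / 10 = 0.3329.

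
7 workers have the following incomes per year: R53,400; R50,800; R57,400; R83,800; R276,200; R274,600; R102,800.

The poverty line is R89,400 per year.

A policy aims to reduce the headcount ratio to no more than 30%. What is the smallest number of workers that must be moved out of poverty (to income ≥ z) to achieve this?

4 of the 7 workers are poor, so H = 4/7 = 0.571.
A headcount ratio of at most 30% allows at most ⌊0.30 × 7⌋ = 2 poor workers.
So at least 4 − 2 = 2 must be lifted.

2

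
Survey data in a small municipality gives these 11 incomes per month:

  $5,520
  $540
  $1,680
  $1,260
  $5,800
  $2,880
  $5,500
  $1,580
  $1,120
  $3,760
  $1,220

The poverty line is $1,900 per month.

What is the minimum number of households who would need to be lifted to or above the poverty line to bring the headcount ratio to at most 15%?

5

6 of the 11 households are poor, so H = 6/11 = 0.545.
A headcount ratio of at most 15% allows at most ⌊0.15 × 11⌋ = 1 poor households.
So at least 6 − 1 = 5 must be lifted.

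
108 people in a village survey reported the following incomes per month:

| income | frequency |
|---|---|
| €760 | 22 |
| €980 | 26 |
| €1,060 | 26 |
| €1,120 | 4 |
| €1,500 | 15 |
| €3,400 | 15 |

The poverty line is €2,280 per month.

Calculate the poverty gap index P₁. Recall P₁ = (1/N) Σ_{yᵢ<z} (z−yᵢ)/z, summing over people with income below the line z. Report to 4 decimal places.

Below the line: 22×€760, 26×€980, 26×€1,060, 4×€1,120, 15×€1,500 (q = 93 of N = 108).
Gap ratios (z−y)/z: (2280−760)/2280 = 0.6667 (×22); (2280−980)/2280 = 0.5702 (×26); (2280−1060)/2280 = 0.5351 (×26); (2280−1120)/2280 = 0.5088 (×4); (2280−1500)/2280 = 0.3421 (×15).
Σ = 50.570175. Dividing by the full population N = 108 gives P₁ = 0.4682.

0.4682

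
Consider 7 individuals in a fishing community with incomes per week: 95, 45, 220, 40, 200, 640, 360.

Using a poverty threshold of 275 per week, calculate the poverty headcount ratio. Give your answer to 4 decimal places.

5 of the 7 individuals have income below 275.
H = 5/7 = 0.7143.

0.7143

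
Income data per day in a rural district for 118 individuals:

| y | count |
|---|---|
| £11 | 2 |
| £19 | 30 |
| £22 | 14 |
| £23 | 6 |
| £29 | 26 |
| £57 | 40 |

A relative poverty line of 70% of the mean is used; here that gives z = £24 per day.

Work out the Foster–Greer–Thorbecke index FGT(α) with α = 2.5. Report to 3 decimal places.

0.009

Below the line: 2×£11, 30×£19, 14×£22, 6×£23 (q = 52 of N = 118).
Gap ratios (z−y)/z: (24−11)/24 = 0.5417 (×2); (24−19)/24 = 0.2083 (×30); (24−22)/24 = 0.0833 (×14); (24−23)/24 = 0.0417 (×6).
Raised to α = 2.5: 0.21594 (×2); 0.01981 (×30); 0.00200 (×14); 0.00035 (×6).
Sum = 1.056386; FGT(2.5) = 1.056386 / 118 = 0.009.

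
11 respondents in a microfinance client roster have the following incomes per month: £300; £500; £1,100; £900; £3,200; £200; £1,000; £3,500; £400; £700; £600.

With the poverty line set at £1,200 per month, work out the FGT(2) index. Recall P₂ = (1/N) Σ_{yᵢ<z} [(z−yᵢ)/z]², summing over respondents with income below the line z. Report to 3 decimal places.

Below z: £200, £300, £400, £500, £600, £700, £900, £1,000, £1,100 (q = 9 of N = 11).
Shortfall ratios: (1200−200)/1200 = 0.8333; (1200−300)/1200 = 0.7500; (1200−400)/1200 = 0.6667; (1200−500)/1200 = 0.5833; (1200−600)/1200 = 0.5000; (1200−700)/1200 = 0.4167; (1200−900)/1200 = 0.2500; (1200−1000)/1200 = 0.1667; (1200−1100)/1200 = 0.0833.
Squared: 0.6944; 0.5625; 0.4444; 0.3403; 0.2500; 0.1736; 0.0625; 0.0278; 0.0069.
Sum = 2.562500; P₂ = 2.562500 / 11 = 0.233.

0.233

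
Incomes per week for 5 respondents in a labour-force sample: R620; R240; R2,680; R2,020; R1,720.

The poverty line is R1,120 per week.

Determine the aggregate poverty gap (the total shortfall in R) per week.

Below the line: R240, R620 (q = 2 of N = 5).
Individual gaps: 1120−240 = 880; 1120−620 = 500.
Aggregate gap = R1,380.

R1,380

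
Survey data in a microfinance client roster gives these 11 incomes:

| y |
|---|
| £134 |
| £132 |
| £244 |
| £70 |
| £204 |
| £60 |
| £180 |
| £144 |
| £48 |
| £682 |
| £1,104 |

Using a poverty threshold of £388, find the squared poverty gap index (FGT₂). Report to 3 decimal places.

0.369

Incomes under z: £48, £60, £70, £132, £134, £144, £180, £204, £244 (q = 9 of N = 11).
Shortfall ratios: (388−48)/388 = 0.8763; (388−60)/388 = 0.8454; (388−70)/388 = 0.8196; (388−132)/388 = 0.6598; (388−134)/388 = 0.6546; (388−144)/388 = 0.6289; (388−180)/388 = 0.5361; (388−204)/388 = 0.4742; (388−244)/388 = 0.3711.
Squared: 0.7679; 0.7146; 0.6717; 0.4353; 0.4286; 0.3955; 0.2874; 0.2249; 0.1377.
Sum = 4.063609; P₂ = 4.063609 / 11 = 0.369.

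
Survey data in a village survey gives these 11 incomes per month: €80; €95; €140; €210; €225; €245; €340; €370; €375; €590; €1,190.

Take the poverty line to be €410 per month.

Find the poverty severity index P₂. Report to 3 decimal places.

0.211

Incomes under z: €80, €95, €140, €210, €225, €245, €340, €370, €375 (q = 9 of N = 11).
Shortfall ratios: (410−80)/410 = 0.8049; (410−95)/410 = 0.7683; (410−140)/410 = 0.6585; (410−210)/410 = 0.4878; (410−225)/410 = 0.4512; (410−245)/410 = 0.4024; (410−340)/410 = 0.1707; (410−370)/410 = 0.0976; (410−375)/410 = 0.0854.
Squared: 0.6478; 0.5903; 0.4337; 0.2380; 0.2036; 0.1620; 0.0291; 0.0095; 0.0073.
Sum = 2.321237; P₂ = 2.321237 / 11 = 0.211.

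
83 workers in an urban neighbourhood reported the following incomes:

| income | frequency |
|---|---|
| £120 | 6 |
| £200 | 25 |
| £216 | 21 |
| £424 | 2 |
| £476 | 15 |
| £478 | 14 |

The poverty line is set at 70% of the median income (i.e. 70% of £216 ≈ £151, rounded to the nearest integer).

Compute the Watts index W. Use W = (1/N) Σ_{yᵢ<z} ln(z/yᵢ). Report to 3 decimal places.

Below z: 6×£120 (q = 6 of N = 83).
ln(z/y) terms: ln(151/120) = 0.2298 (×6).
W = 1.378729 / 83 = 0.017.

0.017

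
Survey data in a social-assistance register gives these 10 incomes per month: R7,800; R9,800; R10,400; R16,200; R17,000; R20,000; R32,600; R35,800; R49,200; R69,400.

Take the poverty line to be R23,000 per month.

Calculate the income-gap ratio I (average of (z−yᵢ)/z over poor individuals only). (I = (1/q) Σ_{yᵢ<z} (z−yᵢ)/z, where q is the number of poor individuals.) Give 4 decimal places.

Below z: R7,800, R9,800, R10,400, R16,200, R17,000, R20,000 (q = 6 of N = 10).
Shortfall ratios (z−y)/z: 0.6609, 0.5739, 0.5478, 0.2957, 0.2609, 0.1304; sum = 2.469565.
I averages over the q = 6 poor units only: 2.469565 / 6 = 0.4116.

0.4116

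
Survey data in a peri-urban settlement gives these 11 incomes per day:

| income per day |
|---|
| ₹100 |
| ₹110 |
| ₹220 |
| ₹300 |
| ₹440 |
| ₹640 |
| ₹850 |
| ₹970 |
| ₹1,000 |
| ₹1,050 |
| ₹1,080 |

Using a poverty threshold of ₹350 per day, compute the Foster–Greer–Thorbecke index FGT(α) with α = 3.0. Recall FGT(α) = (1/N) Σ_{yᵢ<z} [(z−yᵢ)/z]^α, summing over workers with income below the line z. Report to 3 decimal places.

Below the line: ₹100, ₹110, ₹220, ₹300 (q = 4 of N = 11).
Shortfall ratios: (350−100)/350 = 0.7143; (350−110)/350 = 0.6857; (350−220)/350 = 0.3714; (350−300)/350 = 0.1429.
Raised to α = 3.0: 0.36443; 0.32243; 0.05124; 0.00292.
Sum = 0.741015; FGT(3.0) = 0.741015 / 11 = 0.067.

0.067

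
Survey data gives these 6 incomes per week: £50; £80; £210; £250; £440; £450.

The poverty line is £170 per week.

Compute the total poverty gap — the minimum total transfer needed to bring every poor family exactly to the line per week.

Below z: £50, £80 (q = 2 of N = 6).
Individual gaps: 170−50 = 120; 170−80 = 90.
Aggregate gap = £210.

£210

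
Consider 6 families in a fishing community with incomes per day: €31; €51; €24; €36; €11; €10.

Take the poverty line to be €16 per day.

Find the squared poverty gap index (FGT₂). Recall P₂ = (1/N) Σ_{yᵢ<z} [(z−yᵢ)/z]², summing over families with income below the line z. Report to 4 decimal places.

Incomes under z: €10, €11 (q = 2 of N = 6).
Shortfall ratios: (16−10)/16 = 0.3750; (16−11)/16 = 0.3125.
Squared: 0.1406; 0.0977.
Sum = 0.238281; P₂ = 0.238281 / 6 = 0.0397.

0.0397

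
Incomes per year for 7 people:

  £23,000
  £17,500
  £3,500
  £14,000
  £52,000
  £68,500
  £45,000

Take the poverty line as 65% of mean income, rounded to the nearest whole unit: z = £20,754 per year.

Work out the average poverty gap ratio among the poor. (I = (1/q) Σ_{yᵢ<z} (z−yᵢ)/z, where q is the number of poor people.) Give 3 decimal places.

0.438

Incomes under z: £3,500, £14,000, £17,500 (q = 3 of N = 7).
Shortfall ratios (z−y)/z: 0.8314, 0.3254, 0.1568; sum = 1.313578.
The income-gap ratio divides by q (the poor only): 1.313578 / 3 = 0.438.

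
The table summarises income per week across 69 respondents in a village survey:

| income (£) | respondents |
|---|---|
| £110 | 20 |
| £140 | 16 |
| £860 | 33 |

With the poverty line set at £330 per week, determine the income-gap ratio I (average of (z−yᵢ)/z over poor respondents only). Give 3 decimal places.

Incomes under z: 20×£110, 16×£140 (q = 36 of N = 69).
Shortfall ratios (z−y)/z: 0.6667 (×20), 0.5758 (×16); sum = 22.545455.
The income-gap ratio divides by q (the poor only): 22.545455 / 36 = 0.626.

0.626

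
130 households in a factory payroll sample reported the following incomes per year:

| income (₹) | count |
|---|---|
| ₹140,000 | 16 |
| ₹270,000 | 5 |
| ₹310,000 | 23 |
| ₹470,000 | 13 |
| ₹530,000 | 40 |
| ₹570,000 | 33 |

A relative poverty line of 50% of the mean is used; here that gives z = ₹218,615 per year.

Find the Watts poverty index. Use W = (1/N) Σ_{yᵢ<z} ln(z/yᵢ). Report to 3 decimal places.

0.055

Below the line: 16×₹140,000 (q = 16 of N = 130).
Log shortfalls: ln(218615/140000) = 0.4457 (×16).
W = 7.130716 / 130 = 0.055.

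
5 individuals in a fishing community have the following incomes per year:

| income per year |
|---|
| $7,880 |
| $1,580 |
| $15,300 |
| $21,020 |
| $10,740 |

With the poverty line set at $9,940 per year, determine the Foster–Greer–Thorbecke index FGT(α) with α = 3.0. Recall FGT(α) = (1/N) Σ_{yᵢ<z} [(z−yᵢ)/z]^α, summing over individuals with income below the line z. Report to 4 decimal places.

Poor units: $1,580, $7,880 (q = 2 of N = 5).
Normalized shortfalls: (9940−1580)/9940 = 0.8410; (9940−7880)/9940 = 0.2072.
Raised to α = 3.0: 0.59492; 0.00890.
Sum = 0.603823; FGT(3.0) = 0.603823 / 5 = 0.1208.

0.1208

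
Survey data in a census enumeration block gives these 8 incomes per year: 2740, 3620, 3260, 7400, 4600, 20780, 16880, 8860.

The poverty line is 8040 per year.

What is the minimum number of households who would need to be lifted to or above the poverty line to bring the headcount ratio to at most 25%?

3

5 of the 8 households are poor, so H = 5/8 = 0.625.
A headcount ratio of at most 25% allows at most ⌊0.25 × 8⌋ = 2 poor households.
So at least 5 − 2 = 3 must be lifted.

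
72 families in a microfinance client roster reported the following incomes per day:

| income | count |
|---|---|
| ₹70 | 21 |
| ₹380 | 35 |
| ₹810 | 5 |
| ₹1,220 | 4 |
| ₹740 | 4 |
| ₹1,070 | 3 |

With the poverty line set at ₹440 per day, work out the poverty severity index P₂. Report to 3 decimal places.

Below the line: 21×₹70, 35×₹380 (q = 56 of N = 72).
Gap ratios (z−y)/z: (440−70)/440 = 0.8409 (×21); (440−380)/440 = 0.1364 (×35).
Squared: 0.7071 (×21); 0.0186 (×35).
Sum = 15.500517; P₂ = 15.500517 / 72 = 0.215.

0.215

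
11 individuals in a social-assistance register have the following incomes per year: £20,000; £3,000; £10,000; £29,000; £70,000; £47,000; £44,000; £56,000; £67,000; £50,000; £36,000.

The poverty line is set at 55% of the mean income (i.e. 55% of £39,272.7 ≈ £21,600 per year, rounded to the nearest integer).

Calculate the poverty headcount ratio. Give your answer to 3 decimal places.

0.273

3 of the 11 individuals have income below £21,600.
H = 3/11 = 0.273.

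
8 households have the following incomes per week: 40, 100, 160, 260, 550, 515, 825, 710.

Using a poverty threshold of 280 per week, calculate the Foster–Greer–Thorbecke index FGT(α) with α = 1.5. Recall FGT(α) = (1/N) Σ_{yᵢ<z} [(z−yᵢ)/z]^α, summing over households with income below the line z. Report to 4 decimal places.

0.2011

Poor units: 40, 100, 160, 260 (q = 4 of N = 8).
Gap ratios (z−y)/z: (280−40)/280 = 0.8571; (280−100)/280 = 0.6429; (280−160)/280 = 0.4286; (280−260)/280 = 0.0714.
Raised to α = 1.5: 0.79356; 0.51543; 0.28057; 0.01909.
Sum = 1.608648; FGT(1.5) = 1.608648 / 8 = 0.2011.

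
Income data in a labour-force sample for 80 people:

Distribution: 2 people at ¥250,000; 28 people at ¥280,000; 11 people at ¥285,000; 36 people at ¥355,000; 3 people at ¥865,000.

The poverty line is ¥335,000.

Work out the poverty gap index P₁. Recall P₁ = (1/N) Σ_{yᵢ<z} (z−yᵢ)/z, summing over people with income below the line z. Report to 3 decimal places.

0.084

Poor units: 2×¥250,000, 28×¥280,000, 11×¥285,000 (q = 41 of N = 80).
Normalized shortfalls: (335000−250000)/335000 = 0.2537 (×2); (335000−280000)/335000 = 0.1642 (×28); (335000−285000)/335000 = 0.1493 (×11).
Σ = 6.746269. Dividing by the full population N = 80 gives P₁ = 0.084.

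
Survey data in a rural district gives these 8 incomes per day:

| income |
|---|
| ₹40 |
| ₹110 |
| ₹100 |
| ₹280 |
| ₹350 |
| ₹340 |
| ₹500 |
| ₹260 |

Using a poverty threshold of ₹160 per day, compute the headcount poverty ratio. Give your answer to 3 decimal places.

0.375

3 of the 8 people have income below ₹160.
H = 3/8 = 0.375.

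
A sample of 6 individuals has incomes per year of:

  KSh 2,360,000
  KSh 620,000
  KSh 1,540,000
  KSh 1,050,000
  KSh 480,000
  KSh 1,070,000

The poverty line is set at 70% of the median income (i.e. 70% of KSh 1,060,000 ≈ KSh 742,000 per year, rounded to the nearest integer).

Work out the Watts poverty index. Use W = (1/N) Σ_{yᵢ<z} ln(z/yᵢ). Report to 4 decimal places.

Below z: KSh 480,000, KSh 620,000 (q = 2 of N = 6).
ln(z/y) terms: ln(742000/480000) = 0.4356; ln(742000/620000) = 0.1796.
W = 0.615193 / 6 = 0.1025.

0.1025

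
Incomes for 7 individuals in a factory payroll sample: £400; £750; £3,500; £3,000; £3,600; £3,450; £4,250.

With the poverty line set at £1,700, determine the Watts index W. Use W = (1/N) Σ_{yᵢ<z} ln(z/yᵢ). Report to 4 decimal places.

0.3236

Poor units: £400, £750 (q = 2 of N = 7).
Log shortfalls: ln(1700/400) = 1.4469; ln(1700/750) = 0.8183.
W = 2.265229 / 7 = 0.3236.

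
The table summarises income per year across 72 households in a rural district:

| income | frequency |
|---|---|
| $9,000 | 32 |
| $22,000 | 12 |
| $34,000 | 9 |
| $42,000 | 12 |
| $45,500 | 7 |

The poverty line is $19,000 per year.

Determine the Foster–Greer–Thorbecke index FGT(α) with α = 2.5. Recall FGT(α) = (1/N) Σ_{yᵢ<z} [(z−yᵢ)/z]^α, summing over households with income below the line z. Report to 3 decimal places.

0.089

Below the line: 32×$9,000 (q = 32 of N = 72).
Normalized shortfalls: (19000−9000)/19000 = 0.5263 (×32).
Raised to α = 2.5: 0.20096 (×32).
Sum = 6.430814; FGT(2.5) = 6.430814 / 72 = 0.089.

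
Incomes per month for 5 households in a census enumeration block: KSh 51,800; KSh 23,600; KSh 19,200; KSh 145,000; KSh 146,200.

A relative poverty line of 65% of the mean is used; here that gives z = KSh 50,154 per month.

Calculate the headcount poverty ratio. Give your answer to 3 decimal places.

2 of the 5 households have income below KSh 50,154.
H = 2/5 = 0.400.

0.400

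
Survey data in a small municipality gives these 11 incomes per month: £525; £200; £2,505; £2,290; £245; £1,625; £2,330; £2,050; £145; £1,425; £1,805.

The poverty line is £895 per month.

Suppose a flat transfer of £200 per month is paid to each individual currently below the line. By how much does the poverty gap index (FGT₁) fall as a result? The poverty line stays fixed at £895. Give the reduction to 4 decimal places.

Before: below the line — £145, £200, £245, £525; poverty gap index (FGT₁) = 0.250381.
After the £200 transfer: below the line — £345, £400, £445, £725; poverty gap index (FGT₁) = 0.169121.
Reduction = 0.250381 − 0.169121 = 0.0813.

0.0813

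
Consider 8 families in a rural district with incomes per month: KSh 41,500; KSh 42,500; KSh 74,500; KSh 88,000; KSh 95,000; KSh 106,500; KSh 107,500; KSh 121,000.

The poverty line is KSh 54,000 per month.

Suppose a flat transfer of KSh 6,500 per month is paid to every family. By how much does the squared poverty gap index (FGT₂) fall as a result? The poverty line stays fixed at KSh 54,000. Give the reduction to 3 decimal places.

0.010

Before: below the line — KSh 41,500, KSh 42,500; squared poverty gap index (FGT₂) = 0.01237.
After the KSh 6,500 transfer: below the line — KSh 48,000, KSh 49,000; squared poverty gap index (FGT₂) = 0.00261.
Reduction = 0.01237 − 0.00261 = 0.010.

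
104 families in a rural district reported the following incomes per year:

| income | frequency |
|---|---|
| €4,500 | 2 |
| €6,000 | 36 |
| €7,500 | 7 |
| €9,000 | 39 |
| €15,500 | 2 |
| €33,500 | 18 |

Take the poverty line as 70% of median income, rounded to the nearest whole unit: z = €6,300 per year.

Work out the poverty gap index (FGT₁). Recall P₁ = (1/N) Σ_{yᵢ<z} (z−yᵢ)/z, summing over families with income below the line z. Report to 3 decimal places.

Incomes under z: 2×€4,500, 36×€6,000 (q = 38 of N = 104).
Gap ratios (z−y)/z: (6300−4500)/6300 = 0.2857 (×2); (6300−6000)/6300 = 0.0476 (×36).
Sum of shortfalls = 2.285714; P₁ averages over all N: 2.285714 / 104 = 0.022.

0.022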